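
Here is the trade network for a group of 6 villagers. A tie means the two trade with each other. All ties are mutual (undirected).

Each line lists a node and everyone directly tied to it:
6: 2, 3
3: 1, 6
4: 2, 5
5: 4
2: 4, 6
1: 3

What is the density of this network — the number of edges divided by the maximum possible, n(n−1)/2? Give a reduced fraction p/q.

There are 5 edges and 6 nodes, so the maximum possible is C(6,2) = 15.
Density = 5/15 = 1/3.

1/3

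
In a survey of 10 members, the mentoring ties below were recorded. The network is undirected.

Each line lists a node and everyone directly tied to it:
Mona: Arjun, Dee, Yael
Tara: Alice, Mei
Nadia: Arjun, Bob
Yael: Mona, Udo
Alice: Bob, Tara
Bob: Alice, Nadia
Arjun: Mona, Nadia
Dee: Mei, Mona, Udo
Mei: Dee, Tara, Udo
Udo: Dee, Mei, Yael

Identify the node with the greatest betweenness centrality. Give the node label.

Unnormalized betweenness of each node: Alice:11/2, Arjun:15/2, Bob:9/2, Dee:6, Mei:19/2, Mona:10, Nadia:11/2, Tara:15/2, Udo:7/2, Yael:3/2.
Mona has the largest value, 10, making it the main broker — the node through which the most shortest paths run.

Mona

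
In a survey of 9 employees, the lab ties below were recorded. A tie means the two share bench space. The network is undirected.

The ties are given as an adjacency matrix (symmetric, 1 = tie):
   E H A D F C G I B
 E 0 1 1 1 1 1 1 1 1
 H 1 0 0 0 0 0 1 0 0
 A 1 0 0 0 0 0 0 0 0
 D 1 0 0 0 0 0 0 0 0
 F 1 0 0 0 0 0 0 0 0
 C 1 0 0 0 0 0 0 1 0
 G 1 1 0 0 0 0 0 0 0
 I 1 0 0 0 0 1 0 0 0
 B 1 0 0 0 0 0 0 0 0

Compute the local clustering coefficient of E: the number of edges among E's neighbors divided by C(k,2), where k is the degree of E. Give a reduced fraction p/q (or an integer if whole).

1/14

E's neighbors: A, B, C, D, F, G, H, and I (k = 8).
Possible neighbor pairs: C(8,2) = 28. Edges among them: C–I, G–H → e = 2.
Clustering(E) = 2/28 = 1/14.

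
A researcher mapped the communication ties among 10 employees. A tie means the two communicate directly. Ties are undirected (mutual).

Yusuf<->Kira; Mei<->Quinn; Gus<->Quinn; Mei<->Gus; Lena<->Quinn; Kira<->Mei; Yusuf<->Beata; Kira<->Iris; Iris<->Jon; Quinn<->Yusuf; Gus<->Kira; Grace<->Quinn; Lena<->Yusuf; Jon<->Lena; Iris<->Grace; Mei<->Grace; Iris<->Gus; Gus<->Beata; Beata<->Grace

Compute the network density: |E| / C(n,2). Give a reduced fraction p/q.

19/45

There are 19 edges and 10 nodes, so the maximum possible is C(10,2) = 45.
Density = 19/45.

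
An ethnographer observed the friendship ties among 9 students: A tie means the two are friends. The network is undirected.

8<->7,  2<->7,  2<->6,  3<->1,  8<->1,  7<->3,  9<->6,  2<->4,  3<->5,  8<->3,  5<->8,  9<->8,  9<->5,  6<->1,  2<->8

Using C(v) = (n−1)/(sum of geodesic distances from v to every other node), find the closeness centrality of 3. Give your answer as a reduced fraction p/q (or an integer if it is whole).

Distances from 3: 1:1, 2:2, 4:3, 5:1, 6:2, 7:1, 8:1, 9:2. Sum = 13.
n = 9, so closeness = 8/13.

8/13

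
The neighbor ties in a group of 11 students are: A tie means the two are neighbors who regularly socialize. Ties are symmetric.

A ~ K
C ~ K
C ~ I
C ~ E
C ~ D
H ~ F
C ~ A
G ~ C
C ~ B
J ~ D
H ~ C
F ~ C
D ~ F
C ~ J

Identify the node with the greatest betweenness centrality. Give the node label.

Unnormalized betweenness of each node: A:0, B:0, C:40, D:1/2, E:0, F:1/2, G:0, H:0, I:0, J:0, K:0.
C has the largest value, 40, making it the main broker — the node through which the most shortest paths run.

C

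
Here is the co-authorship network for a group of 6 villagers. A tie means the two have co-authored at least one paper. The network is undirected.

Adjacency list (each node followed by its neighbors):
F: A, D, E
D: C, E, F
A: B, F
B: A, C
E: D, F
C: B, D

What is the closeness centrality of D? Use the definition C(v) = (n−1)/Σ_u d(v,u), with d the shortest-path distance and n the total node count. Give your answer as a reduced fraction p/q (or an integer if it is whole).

Distances from D: A:2, B:2, C:1, E:1, F:1. Sum = 7.
n = 6, so closeness = 5/7.

5/7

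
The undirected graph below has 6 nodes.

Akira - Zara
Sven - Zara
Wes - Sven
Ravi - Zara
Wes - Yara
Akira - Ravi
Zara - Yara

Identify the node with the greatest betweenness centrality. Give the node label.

Zara

Unnormalized betweenness of each node: Akira:0, Ravi:0, Sven:3/2, Wes:1/2, Yara:3/2, Zara:13/2.
Zara has the largest value, 13/2, making it the main broker — the node through which the most shortest paths run.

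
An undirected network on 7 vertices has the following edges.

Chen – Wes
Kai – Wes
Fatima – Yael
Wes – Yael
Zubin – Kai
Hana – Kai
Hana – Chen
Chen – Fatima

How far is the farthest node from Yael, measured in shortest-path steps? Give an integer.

3

Distances from Yael: Chen:2, Fatima:1, Hana:3, Kai:2, Wes:1, Zubin:3.
The largest is 3 (to Hana and Zubin), so the eccentricity of Yael is 3.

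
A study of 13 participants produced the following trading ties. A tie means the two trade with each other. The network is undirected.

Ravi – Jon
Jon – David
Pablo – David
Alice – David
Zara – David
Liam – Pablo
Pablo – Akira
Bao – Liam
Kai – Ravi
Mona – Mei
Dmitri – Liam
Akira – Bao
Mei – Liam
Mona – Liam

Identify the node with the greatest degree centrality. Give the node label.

Liam

Degrees — Akira:2, Alice:1, Bao:2, David:4, Dmitri:1, Jon:2, Kai:1, Liam:5, Mei:2, Mona:2, Pablo:3, Ravi:2, Zara:1.
The maximum is 5, attained only by Liam.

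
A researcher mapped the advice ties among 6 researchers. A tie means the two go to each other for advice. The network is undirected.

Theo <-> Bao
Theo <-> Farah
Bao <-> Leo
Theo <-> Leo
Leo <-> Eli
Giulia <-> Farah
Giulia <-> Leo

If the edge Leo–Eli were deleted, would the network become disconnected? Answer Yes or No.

Yes

Without the Leo–Eli edge there is no alternate route between Leo and Eli, so the network disconnects. It is a bridge.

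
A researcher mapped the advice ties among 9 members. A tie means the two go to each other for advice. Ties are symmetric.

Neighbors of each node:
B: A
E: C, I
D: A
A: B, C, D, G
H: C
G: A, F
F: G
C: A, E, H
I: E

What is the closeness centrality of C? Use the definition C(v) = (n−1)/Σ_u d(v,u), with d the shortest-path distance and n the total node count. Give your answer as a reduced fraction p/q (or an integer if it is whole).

4/7

Distances from C: A:1, B:2, D:2, E:1, F:3, G:2, H:1, I:2. Sum = 14.
n = 9, so closeness = 8/14 = 4/7.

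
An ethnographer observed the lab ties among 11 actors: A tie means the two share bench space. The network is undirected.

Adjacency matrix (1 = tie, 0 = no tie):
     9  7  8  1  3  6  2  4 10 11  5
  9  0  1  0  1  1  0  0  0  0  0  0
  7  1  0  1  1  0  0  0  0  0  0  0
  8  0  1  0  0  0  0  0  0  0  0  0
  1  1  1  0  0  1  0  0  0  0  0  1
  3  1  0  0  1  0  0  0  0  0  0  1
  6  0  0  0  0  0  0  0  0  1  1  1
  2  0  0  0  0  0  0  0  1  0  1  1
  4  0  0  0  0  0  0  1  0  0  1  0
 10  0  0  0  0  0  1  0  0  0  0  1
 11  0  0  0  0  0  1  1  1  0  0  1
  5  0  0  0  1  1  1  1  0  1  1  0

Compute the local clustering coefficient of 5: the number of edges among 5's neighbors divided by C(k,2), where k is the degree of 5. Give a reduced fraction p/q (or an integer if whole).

5's neighbors: 1, 2, 3, 6, 10, and 11 (k = 6).
Possible neighbor pairs: C(6,2) = 15. Edges among them: 1–3, 2–11, 6–10, 6–11 → e = 4.
Clustering(5) = 4/15.

4/15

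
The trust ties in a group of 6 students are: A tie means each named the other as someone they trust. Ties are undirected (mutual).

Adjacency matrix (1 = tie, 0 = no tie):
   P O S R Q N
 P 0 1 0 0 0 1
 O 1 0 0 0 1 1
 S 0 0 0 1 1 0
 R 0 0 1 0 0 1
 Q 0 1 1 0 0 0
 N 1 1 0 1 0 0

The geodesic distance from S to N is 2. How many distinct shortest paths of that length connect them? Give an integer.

1

The shortest distance is 2, and the only length-2 path is S–R–N. So there is exactly 1 shortest path.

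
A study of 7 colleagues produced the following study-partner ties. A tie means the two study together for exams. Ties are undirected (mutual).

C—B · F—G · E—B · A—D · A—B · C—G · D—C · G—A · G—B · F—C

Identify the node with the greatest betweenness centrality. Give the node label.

Unnormalized betweenness of each node: A:3/2, B:16/3, C:7/2, D:1/3, E:0, F:0, G:7/3.
B has the largest value, 16/3, making it the main broker — the node through which the most shortest paths run.

B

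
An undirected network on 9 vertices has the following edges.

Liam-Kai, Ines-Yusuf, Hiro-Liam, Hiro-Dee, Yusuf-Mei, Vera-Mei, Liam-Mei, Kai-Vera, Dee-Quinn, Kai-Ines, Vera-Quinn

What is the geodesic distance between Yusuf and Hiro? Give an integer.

3

One shortest route is Yusuf – Mei – Liam – Hiro, which uses 3 edges, and at distance 2 from Yusuf we only reach {Kai, Liam, Vera}, which does not include Hiro. So d(Yusuf,Hiro) = 3.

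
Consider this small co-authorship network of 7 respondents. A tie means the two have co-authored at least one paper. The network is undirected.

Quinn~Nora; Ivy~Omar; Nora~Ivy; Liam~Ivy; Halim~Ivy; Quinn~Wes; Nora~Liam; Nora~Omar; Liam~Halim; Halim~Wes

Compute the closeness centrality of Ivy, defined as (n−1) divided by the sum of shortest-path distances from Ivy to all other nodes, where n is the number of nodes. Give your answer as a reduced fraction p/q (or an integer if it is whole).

Distances from Ivy: Halim:1, Liam:1, Nora:1, Omar:1, Quinn:2, Wes:2. Sum = 8.
n = 7, so closeness = 6/8 = 3/4.

3/4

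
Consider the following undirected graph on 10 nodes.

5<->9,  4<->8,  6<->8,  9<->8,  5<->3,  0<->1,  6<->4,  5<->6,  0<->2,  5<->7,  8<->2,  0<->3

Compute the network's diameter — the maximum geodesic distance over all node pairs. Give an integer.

4

Eccentricity of each node (its greatest distance to any other): 0:3, 1:4, 2:4, 3:3, 4:4, 5:3, 6:4, 7:4, 8:3, 9:4.
The maximum eccentricity is 4, realized for instance by the pair 1–6 via 1 – 0 – 3 – 5 – 6. So the diameter is 4.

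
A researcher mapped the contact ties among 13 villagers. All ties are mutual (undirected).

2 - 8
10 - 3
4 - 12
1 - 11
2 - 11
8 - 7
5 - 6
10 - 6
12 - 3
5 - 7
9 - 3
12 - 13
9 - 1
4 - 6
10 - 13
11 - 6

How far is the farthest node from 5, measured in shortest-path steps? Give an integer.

4

Distances from 5: 1:3, 2:3, 3:3, 4:2, 6:1, 7:1, 8:2, 9:4, 10:2, 11:2, 12:3, 13:3.
The largest is 4 (to 9), so the eccentricity of 5 is 4.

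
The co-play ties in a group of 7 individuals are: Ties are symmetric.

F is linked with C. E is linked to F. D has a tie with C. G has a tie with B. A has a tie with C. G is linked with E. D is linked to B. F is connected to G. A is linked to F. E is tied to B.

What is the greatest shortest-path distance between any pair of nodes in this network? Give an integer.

3

Eccentricity of each node (its greatest distance to any other): A:3, B:3, C:2, D:2, E:2, F:2, G:2.
The maximum eccentricity is 3, realized for instance by the pair B–A via B – D – C – A. So the diameter is 3.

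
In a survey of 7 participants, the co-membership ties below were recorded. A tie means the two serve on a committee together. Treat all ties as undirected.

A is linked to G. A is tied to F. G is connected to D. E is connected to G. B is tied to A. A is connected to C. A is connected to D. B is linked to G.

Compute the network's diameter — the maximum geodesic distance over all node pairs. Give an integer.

Eccentricity of each node (its greatest distance to any other): A:2, B:2, C:3, D:2, E:3, F:3, G:2.
The maximum eccentricity is 3, realized for instance by the pair F–E via F – A – G – E. So the diameter is 3.

3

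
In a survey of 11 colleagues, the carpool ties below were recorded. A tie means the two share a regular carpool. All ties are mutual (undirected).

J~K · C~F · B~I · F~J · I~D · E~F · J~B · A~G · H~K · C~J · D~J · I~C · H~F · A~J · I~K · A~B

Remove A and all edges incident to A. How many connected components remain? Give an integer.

Without A, the remaining ties split the others into: {B, C, D, E, F, H, I, J, K}; {G}.
That's 2 separate components.

2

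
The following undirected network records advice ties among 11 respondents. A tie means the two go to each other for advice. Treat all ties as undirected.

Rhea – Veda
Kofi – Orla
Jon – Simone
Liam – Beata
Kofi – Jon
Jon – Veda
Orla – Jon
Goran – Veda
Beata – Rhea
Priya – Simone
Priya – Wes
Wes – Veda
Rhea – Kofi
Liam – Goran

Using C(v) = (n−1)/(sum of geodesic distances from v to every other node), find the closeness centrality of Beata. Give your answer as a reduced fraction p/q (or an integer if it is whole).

Distances from Beata: Goran:2, Jon:3, Kofi:2, Liam:1, Orla:3, Priya:4, Rhea:1, Simone:4, Veda:2, Wes:3. Sum = 25.
n = 11, so closeness = 10/25 = 2/5.

2/5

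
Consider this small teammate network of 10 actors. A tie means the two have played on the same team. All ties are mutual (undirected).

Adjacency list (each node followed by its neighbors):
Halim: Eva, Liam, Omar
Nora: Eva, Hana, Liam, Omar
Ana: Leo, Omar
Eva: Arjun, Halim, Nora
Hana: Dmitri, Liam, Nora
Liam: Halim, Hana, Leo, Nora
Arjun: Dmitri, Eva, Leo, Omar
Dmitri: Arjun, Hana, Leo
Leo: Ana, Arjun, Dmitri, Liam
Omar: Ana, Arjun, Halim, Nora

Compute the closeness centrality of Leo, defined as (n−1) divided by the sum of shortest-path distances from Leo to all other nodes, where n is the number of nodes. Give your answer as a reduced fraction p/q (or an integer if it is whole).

Distances from Leo: Ana:1, Arjun:1, Dmitri:1, Eva:2, Halim:2, Hana:2, Liam:1, Nora:2, Omar:2. Sum = 14.
n = 10, so closeness = 9/14.

9/14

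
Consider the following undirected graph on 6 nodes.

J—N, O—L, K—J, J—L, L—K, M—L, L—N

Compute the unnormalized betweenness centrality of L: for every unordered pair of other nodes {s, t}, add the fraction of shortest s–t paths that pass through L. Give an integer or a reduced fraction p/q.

15/2

Pairs whose geodesics pass through L — N–K: 1/2; N–O: 1; N–M: 1; K–O: 1; K–M: 1; O–M: 1; O–J: 1; M–J: 1.
All other pairs contribute 0.
Summing the contributions gives betweenness(L) = 15/2.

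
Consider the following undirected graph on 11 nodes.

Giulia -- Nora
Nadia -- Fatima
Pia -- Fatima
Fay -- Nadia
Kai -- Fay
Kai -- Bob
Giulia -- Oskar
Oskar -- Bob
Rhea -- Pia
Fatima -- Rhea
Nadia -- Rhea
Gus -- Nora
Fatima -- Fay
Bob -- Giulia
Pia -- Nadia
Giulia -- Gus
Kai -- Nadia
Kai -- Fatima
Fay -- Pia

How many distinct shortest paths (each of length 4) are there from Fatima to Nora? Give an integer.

The shortest distance is 4, and the only length-4 path is Fatima–Kai–Bob–Giulia–Nora. So there is exactly 1 shortest path.

1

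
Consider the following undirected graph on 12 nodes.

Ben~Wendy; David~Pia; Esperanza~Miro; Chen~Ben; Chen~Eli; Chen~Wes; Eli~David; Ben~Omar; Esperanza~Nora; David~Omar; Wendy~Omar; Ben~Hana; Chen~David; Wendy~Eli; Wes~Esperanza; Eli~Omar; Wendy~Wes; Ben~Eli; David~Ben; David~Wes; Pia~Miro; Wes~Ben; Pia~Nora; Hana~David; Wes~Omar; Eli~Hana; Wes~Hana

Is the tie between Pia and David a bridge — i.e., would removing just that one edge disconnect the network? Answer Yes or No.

No

Even without that edge, Pia still reaches David via Pia – Miro – Esperanza – Wes – David, so the network stays connected. Not a bridge.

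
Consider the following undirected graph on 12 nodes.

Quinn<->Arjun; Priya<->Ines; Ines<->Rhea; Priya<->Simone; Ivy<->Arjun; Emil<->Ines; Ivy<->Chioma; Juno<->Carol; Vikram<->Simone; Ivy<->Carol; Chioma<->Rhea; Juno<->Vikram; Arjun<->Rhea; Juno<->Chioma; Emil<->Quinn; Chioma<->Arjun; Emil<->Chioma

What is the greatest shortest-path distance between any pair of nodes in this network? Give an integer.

Eccentricity of each node (its greatest distance to any other): Arjun:4, Carol:4, Chioma:3, Emil:3, Ines:4, Ivy:4, Juno:3, Priya:4, Quinn:4, Rhea:3, Simone:4, Vikram:4.
The maximum eccentricity is 4, realized for instance by the pair Ivy–Priya via Ivy – Chioma – Rhea – Ines – Priya. So the diameter is 4.

4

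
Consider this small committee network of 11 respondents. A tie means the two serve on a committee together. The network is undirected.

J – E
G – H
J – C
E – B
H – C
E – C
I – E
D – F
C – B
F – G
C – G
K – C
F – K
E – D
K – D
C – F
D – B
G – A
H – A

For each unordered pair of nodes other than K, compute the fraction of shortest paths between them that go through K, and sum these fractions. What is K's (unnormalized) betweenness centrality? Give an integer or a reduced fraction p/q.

Pairs whose geodesics pass through K — C–D: 1/4; D–H: 1/5.
All other pairs contribute 0.
Summing the contributions gives betweenness(K) = 9/20.

9/20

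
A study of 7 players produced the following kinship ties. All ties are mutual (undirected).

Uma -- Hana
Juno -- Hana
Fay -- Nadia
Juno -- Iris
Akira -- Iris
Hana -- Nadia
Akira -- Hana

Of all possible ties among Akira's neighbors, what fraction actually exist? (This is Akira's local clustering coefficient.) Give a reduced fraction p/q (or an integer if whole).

Akira's neighbors: Hana and Iris (k = 2).
Possible neighbor pairs: C(2,2) = 1. Edges among them: none → e = 0.
Clustering(Akira) = 0/1.

0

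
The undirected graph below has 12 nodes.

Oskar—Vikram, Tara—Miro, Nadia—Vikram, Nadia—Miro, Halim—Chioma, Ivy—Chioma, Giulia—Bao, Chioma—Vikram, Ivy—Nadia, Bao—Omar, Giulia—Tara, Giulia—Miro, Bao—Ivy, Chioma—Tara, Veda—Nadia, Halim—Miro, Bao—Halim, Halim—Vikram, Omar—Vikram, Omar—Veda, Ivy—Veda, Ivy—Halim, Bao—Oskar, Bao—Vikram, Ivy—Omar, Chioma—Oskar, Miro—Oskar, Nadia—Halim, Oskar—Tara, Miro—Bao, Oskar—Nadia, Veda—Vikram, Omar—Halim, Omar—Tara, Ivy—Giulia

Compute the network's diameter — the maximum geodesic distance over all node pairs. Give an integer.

2

Eccentricity of each node (its greatest distance to any other): Bao:2, Chioma:2, Giulia:2, Halim:2, Ivy:2, Miro:2, Nadia:2, Omar:2, Oskar:2, Tara:2, Veda:2, Vikram:2.
The maximum eccentricity is 2, realized for instance by the pair Halim–Tara via Halim – Omar – Tara. So the diameter is 2.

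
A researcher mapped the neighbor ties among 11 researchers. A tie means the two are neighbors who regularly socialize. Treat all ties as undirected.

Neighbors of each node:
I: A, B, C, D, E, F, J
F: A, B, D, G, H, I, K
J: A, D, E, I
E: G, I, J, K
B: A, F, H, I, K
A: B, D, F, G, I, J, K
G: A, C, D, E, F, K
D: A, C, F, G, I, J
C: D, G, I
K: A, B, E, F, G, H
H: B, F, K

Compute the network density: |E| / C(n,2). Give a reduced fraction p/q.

There are 29 edges and 11 nodes, so the maximum possible is C(11,2) = 55.
Density = 29/55.

29/55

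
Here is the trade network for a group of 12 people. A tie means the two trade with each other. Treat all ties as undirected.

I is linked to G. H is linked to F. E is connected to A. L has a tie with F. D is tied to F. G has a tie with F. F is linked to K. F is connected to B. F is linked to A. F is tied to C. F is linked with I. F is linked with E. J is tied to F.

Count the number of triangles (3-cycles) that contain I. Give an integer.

I's neighbors: F and G.
Neighbor pairs that are themselves tied: I–F–G. Each forms one triangle with I, for 1 in total.

1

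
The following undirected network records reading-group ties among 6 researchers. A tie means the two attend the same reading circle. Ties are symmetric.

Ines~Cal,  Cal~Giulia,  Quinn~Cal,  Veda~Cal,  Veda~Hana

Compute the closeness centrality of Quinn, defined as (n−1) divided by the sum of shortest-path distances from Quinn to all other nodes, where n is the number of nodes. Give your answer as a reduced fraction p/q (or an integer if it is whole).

1/2

Distances from Quinn: Cal:1, Giulia:2, Hana:3, Ines:2, Veda:2. Sum = 10.
n = 6, so closeness = 5/10 = 1/2.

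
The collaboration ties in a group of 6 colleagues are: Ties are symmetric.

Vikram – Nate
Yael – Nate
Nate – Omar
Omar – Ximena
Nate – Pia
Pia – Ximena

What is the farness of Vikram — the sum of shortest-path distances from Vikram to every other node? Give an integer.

10

Distances from Vikram: Nate:1, Omar:2, Pia:2, Ximena:3, Yael:2.
Sum = 1 + 2 + 2 + 3 + 2 = 10.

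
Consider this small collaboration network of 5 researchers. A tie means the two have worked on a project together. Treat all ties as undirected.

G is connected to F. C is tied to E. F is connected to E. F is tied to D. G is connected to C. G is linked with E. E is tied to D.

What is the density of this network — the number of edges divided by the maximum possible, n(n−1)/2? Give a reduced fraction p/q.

7/10

There are 7 edges and 5 nodes, so the maximum possible is C(5,2) = 10.
Density = 7/10.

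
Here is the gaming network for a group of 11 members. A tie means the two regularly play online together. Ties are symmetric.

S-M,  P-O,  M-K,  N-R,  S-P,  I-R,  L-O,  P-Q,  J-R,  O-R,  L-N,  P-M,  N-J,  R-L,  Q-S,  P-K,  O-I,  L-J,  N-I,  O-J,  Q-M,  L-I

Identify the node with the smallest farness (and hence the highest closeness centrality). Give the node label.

Farness (sum of distances to all others) for each node — I:20, J:20, K:24, L:19, M:22, N:25, O:15, P:16, Q:23, R:19, S:23.
The smallest farness is 15, for O, so O has the highest closeness.

O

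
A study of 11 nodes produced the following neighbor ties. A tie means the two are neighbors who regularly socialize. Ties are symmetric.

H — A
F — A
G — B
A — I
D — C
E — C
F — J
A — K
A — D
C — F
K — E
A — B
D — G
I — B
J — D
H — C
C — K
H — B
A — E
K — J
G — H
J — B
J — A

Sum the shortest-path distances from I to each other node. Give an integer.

Distances from I: A:1, B:1, C:3, D:2, E:2, F:2, G:2, H:2, J:2, K:2.
Sum = 1 + 1 + 3 + 2 + 2 + 2 + 2 + 2 + 2 + 2 = 19.

19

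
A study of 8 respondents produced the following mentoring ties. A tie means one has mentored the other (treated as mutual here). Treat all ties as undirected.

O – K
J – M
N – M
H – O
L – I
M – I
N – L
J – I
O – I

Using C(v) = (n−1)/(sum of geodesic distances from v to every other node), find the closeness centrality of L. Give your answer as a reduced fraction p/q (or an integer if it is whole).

1/2

Distances from L: H:3, I:1, J:2, K:3, M:2, N:1, O:2. Sum = 14.
n = 8, so closeness = 7/14 = 1/2.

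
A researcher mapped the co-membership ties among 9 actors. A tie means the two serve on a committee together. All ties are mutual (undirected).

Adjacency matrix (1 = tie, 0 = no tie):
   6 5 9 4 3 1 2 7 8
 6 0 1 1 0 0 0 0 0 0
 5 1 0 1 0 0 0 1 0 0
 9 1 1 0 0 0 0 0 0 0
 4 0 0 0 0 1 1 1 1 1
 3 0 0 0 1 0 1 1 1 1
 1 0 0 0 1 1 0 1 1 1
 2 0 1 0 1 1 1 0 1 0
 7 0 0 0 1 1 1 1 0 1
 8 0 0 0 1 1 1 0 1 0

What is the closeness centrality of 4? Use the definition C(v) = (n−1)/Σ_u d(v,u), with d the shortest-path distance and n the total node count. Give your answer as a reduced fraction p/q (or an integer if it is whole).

Distances from 4: 1:1, 2:1, 3:1, 5:2, 6:3, 7:1, 8:1, 9:3. Sum = 13.
n = 9, so closeness = 8/13.

8/13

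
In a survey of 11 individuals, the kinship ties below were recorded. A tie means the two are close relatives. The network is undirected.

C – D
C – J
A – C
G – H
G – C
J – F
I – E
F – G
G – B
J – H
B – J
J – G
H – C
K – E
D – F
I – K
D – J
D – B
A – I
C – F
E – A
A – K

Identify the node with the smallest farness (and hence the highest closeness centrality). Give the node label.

C

Farness (sum of distances to all others) for each node — A:17, B:24, C:14, D:19, E:24, F:19, G:18, H:20, I:24, J:17, K:24.
The smallest farness is 14, for C, so C has the highest closeness.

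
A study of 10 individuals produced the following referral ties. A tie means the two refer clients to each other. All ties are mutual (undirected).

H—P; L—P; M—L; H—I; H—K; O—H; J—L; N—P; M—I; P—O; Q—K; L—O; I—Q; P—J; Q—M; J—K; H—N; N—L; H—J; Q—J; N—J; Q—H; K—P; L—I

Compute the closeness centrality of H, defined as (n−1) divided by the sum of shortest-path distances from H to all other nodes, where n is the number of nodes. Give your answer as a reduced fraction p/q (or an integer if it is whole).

Distances from H: I:1, J:1, K:1, L:2, M:2, N:1, O:1, P:1, Q:1. Sum = 11.
n = 10, so closeness = 9/11.

9/11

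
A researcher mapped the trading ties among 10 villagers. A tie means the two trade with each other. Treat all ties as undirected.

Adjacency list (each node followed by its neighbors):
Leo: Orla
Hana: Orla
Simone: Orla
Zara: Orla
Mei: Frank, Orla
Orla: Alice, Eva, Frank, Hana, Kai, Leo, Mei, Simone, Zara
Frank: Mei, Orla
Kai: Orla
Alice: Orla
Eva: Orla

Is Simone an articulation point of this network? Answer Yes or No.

No

Even without Simone, every remaining node can still reach every other (the residual graph is connected), so Simone is not a cut vertex.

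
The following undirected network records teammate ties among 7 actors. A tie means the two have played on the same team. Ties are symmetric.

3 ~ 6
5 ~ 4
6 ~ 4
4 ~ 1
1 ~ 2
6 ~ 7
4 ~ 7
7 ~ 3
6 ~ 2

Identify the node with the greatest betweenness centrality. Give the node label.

4

Unnormalized betweenness of each node: 1:1, 2:5/6, 3:0, 4:43/6, 5:0, 6:14/3, 7:4/3.
4 has the largest value, 43/6, making it the main broker — the node through which the most shortest paths run.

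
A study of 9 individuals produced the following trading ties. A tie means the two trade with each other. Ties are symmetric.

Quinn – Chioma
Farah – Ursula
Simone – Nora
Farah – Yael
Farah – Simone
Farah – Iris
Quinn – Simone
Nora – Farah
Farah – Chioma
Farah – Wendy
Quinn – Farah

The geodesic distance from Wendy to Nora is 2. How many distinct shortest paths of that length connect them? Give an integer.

1

The shortest distance is 2, and the only length-2 path is Wendy–Farah–Nora. So there is exactly 1 shortest path.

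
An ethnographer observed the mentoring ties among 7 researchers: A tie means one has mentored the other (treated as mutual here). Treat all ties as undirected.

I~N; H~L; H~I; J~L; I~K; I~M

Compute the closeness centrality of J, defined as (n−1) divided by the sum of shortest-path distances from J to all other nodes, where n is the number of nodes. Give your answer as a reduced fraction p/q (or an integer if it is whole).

1/3

Distances from J: H:2, I:3, K:4, L:1, M:4, N:4. Sum = 18.
n = 7, so closeness = 6/18 = 1/3.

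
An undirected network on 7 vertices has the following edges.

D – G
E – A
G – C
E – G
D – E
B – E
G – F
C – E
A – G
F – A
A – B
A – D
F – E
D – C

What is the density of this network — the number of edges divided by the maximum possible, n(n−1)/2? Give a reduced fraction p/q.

There are 14 edges and 7 nodes, so the maximum possible is C(7,2) = 21.
Density = 14/21 = 2/3.

2/3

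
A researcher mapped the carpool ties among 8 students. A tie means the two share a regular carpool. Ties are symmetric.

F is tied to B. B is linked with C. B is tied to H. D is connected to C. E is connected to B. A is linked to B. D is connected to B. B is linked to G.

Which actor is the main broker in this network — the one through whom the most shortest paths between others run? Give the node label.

Unnormalized betweenness of each node: A:0, B:20, C:0, D:0, E:0, F:0, G:0, H:0.
B has the largest value, 20, making it the main broker — the node through which the most shortest paths run.

B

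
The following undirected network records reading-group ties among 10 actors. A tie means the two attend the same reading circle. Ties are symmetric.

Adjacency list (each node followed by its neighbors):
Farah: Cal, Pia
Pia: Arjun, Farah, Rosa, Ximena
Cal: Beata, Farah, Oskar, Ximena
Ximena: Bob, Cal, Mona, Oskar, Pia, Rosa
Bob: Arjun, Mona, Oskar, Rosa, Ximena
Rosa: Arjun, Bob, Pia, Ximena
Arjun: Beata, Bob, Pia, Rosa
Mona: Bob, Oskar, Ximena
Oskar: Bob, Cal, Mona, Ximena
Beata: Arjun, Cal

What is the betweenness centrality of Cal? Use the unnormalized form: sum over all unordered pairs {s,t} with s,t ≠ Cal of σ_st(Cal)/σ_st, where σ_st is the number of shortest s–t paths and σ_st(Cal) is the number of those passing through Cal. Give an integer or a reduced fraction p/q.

187/30

Pairs whose geodesics pass through Cal — Bob–Farah: 2/5; Ximena–Beata: 1; Ximena–Farah: 1/2; Beata–Farah: 1; Beata–Mona: 2/3; Beata–Oskar: 1; Farah–Mona: 2/3; Farah–Oskar: 1.
All other pairs contribute 0.
Summing the contributions gives betweenness(Cal) = 187/30.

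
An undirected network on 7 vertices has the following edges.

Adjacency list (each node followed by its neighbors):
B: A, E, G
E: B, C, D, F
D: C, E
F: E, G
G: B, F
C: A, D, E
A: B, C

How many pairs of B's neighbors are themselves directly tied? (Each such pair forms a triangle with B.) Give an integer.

0

B's neighbors are A, E, and G, but none of them are tied to each other, so no triangle contains B.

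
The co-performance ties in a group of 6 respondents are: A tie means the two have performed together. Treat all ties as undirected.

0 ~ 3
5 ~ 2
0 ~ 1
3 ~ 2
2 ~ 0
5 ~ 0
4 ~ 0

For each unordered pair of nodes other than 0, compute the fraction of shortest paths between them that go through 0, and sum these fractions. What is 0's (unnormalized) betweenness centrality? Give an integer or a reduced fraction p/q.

Pairs whose geodesics pass through 0 — 1–5: 1; 1–3: 1; 1–2: 1; 1–4: 1; 5–3: 1/2; 5–4: 1; 3–4: 1; 2–4: 1.
All other pairs contribute 0.
Summing the contributions gives betweenness(0) = 15/2.

15/2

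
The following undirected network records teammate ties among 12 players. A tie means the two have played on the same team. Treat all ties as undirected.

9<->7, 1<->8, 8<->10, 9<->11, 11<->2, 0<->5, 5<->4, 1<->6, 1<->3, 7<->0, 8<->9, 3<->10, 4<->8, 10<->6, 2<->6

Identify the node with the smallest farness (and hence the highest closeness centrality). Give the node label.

Farness (sum of distances to all others) for each node — 0:34, 1:24, 2:30, 3:32, 4:26, 5:32, 6:28, 7:28, 8:20, 9:22, 10:24, 11:28.
The smallest farness is 20, for 8, so 8 has the highest closeness.

8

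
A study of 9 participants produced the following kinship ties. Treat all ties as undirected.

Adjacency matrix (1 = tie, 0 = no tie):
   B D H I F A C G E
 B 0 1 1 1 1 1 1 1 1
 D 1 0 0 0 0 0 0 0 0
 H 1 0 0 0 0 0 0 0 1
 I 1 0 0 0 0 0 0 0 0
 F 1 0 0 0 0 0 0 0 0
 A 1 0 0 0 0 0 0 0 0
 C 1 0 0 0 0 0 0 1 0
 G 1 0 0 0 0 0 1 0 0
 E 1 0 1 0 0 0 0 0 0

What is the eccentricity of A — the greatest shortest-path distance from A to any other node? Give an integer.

Distances from A: B:1, C:2, D:2, E:2, F:2, G:2, H:2, I:2.
The largest is 2 (to D, H, I, F, C, G, and E), so the eccentricity of A is 2.

2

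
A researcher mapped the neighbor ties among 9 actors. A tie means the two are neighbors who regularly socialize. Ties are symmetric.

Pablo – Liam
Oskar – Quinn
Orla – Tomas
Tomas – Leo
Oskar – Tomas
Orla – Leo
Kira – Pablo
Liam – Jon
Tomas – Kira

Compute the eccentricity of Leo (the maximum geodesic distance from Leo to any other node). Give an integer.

5

Distances from Leo: Jon:5, Kira:2, Liam:4, Orla:1, Oskar:2, Pablo:3, Quinn:3, Tomas:1.
The largest is 5 (to Jon), so the eccentricity of Leo is 5.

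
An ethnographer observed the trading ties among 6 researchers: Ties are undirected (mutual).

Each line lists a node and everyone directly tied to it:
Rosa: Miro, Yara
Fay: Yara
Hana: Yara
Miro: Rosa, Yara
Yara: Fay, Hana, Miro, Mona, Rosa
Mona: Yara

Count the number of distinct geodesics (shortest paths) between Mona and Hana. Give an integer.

The shortest distance is 2, and the only length-2 path is Mona–Yara–Hana. So there is exactly 1 shortest path.

1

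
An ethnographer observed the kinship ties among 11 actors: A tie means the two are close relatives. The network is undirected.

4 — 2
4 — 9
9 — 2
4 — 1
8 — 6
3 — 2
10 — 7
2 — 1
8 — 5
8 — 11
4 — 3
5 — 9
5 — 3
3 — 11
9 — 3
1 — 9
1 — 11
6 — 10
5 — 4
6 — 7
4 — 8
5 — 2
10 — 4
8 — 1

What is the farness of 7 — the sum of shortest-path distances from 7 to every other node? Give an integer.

Distances from 7: 1:3, 2:3, 3:3, 4:2, 5:3, 6:1, 8:2, 9:3, 10:1, 11:3.
Sum = 3 + 3 + 3 + 2 + 3 + 1 + 2 + 3 + 1 + 3 = 24.

24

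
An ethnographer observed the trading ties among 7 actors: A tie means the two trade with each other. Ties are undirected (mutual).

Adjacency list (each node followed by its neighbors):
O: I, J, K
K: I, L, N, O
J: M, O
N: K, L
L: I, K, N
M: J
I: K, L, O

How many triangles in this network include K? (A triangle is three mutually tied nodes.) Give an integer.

K's neighbors: I, L, N, and O.
Neighbor pairs that are themselves tied: K–I–L; K–I–O; K–L–N. Each forms one triangle with K, for 3 in total.

3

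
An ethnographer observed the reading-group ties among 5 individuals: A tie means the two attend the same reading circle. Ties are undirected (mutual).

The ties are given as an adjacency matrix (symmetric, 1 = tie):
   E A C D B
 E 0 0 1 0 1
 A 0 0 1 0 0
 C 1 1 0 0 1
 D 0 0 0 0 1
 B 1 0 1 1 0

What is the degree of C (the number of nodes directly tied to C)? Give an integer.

C is directly tied to A, B, and E. That is 3 neighbors, so the degree of C is 3.

3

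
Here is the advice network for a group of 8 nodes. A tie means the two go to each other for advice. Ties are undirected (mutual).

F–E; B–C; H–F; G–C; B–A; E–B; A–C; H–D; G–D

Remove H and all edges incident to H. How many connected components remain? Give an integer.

1

H's neighbors (D and F) remain reachable from one another through other ties, so the rest of the network stays in one piece.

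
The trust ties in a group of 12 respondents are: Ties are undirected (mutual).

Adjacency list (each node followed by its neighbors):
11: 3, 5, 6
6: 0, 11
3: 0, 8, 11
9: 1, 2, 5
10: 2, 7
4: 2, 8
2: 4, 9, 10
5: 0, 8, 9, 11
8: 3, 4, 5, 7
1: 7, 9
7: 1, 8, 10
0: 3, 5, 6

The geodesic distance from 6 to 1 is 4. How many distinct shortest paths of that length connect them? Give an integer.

The shortest distance is 4. The length-4 paths are: 6–11–5–9–1; 6–0–5–9–1.
That gives 2 distinct shortest paths.

2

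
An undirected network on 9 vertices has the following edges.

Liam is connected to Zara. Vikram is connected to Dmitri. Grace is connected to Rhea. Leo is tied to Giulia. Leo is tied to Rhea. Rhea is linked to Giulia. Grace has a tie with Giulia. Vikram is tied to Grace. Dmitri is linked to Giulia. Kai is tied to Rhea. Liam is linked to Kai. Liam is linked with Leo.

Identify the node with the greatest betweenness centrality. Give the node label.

Unnormalized betweenness of each node: Dmitri:4/3, Giulia:25/3, Grace:14/3, Kai:13/6, Leo:47/6, Liam:15/2, Rhea:23/3, Vikram:1/2, Zara:0.
Giulia has the largest value, 25/3, making it the main broker — the node through which the most shortest paths run.

Giulia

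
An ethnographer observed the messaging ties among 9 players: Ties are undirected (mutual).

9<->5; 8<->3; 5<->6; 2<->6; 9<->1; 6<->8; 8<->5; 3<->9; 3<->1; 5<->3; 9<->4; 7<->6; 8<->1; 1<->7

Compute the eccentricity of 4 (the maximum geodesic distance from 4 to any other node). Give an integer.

Distances from 4: 1:2, 2:4, 3:2, 5:2, 6:3, 7:3, 8:3, 9:1.
The largest is 4 (to 2), so the eccentricity of 4 is 4.

4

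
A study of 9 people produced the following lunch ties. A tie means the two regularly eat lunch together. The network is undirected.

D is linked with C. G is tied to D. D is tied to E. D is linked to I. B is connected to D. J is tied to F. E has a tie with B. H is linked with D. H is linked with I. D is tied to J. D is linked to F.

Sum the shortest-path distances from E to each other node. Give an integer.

Distances from E: B:1, C:2, D:1, F:2, G:2, H:2, I:2, J:2.
Sum = 1 + 2 + 1 + 2 + 2 + 2 + 2 + 2 = 14.

14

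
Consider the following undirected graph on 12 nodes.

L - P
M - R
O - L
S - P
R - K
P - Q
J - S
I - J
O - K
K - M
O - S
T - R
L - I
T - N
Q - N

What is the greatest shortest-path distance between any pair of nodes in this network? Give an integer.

5

Eccentricity of each node (its greatest distance to any other): I:5, J:5, K:4, L:4, M:4, N:4, O:4, P:4, Q:4, R:4, S:4, T:5.
The maximum eccentricity is 5, realized for instance by the pair I–T via I – L – O – K – R – T. So the diameter is 5.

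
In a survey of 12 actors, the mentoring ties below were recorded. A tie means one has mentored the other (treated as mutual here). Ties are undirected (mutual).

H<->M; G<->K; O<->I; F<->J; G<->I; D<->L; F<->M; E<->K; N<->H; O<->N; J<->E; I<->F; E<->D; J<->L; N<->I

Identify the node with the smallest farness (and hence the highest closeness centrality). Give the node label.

F

Farness (sum of distances to all others) for each node — D:35, E:27, F:21, G:26, H:31, I:22, J:23, K:28, L:31, M:28, N:28, O:30.
The smallest farness is 21, for F, so F has the highest closeness.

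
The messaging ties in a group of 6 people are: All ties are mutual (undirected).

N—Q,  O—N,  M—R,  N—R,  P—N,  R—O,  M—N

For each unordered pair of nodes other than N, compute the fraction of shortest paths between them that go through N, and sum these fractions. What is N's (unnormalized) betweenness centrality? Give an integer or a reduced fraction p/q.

Pairs whose geodesics pass through N — P–R: 1; P–M: 1; P–Q: 1; P–O: 1; R–Q: 1; M–Q: 1; M–O: 1/2; Q–O: 1.
All other pairs contribute 0.
Summing the contributions gives betweenness(N) = 15/2.

15/2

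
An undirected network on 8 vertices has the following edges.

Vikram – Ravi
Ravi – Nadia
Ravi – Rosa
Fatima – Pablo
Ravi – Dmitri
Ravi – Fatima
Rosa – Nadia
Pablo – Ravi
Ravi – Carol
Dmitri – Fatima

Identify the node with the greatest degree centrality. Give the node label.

Ravi

Degrees — Carol:1, Dmitri:2, Fatima:3, Nadia:2, Pablo:2, Ravi:7, Rosa:2, Vikram:1.
The maximum is 7, attained only by Ravi.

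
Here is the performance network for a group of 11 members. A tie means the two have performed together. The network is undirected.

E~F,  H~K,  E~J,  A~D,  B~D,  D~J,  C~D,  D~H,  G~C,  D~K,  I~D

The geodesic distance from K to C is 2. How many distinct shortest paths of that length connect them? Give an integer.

The shortest distance is 2, and the only length-2 path is K–D–C. So there is exactly 1 shortest path.

1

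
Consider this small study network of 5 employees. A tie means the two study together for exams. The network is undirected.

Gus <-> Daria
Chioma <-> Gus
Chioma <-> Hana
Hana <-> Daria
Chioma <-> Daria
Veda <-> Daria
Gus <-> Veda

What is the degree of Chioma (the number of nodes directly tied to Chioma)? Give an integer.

3

Chioma is directly tied to Daria, Gus, and Hana. That is 3 neighbors, so the degree of Chioma is 3.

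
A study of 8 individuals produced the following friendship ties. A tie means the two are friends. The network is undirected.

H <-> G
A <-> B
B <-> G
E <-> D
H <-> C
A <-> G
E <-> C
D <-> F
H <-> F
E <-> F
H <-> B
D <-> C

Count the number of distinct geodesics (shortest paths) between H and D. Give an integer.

2

The shortest distance is 2. The length-2 paths are: H–F–D; H–C–D.
That gives 2 distinct shortest paths.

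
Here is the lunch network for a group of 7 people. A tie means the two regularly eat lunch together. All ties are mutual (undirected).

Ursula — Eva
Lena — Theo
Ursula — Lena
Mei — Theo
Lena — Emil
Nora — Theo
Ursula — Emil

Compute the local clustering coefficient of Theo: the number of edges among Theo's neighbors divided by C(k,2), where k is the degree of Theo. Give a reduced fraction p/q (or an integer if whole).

0

Theo's neighbors: Lena, Mei, and Nora (k = 3).
Possible neighbor pairs: C(3,2) = 3. Edges among them: none → e = 0.
Clustering(Theo) = 0/3 = 0.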